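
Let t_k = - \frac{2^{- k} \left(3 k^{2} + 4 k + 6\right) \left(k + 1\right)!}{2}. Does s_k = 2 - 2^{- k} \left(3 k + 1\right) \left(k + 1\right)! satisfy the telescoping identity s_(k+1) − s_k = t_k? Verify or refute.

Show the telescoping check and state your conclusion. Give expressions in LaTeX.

valid (s_(k+1) − s_k reduces to t_k)

s_(k+1) = -2**(-k - 1)*(3*k + 4)*factorial(k + 2) + 2
s_(k+1) − s_k = -(3*k**2 + 4*k + 6)*factorial(k + 1)/(2*2**k)
(s_(k+1) − s_k) − t_k = 0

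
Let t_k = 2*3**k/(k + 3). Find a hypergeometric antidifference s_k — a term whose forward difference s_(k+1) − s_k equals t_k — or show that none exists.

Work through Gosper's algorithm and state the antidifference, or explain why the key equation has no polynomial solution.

none (Gosper's algorithm certifies no s_k)

Ratio r(k) = 3*(k + 3)/(k + 4).
Take A(k)=3*k + 9, B(k)=k + 4, C(k)=1.
Solve (3*k + 9)·f(k+1) − (k + 3)·f(k) = 1.
deg f ≤ -1 (via 1,1,0).
Bound -1 < 0, so the key equation has no polynomial solution.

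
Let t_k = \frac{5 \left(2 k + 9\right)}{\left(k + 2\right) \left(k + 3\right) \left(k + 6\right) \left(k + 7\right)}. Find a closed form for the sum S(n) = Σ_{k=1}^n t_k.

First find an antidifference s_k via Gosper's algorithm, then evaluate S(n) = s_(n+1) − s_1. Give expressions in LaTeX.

The ratio is (k + 2)*(k + 6)*(2*k + 11)/((k + 4)*(k + 8)*(2*k + 9)).
So A=k + 2 and B=k + 8, with C=k**3 + 27*k**2/2 + 121*k/2 + 90.
f must satisfy (k + 2)·f(k+1) − (k + 7)·f(k) = k**3 + 27*k**2/2 + 121*k/2 + 90.
From deg A=1, deg B=1, deg C=3: d=5.
Solving with deg f ≤ 5: f(k) = k*(k + 3)*(k + 4)*(k + 5)*(k + 8)/24.
Then R = B(k−1)f/C = k*(k + 3)*(k + 7)*(k + 8)/(12*(2*k + 9)), so s_k = R(k)·t_k = 5*k*(k + 8)/(12*(k**2 + 8*k + 12)).
s_(k+1) − s_k = 5*(2*k + 9)/(k**4 + 18*k**3 + 113*k**2 + 288*k + 252) = t_k.
Evaluate: s_(n+1) = 5*(n**2 + 10*n + 9)/(12*(n**2 + 10*n + 21)); subtract s_(1) = 5/28 ⇒ S(n) = 5*n*(n + 10)/(21*(n**2 + 10*n + 21)).

S(n) = \frac{5 n \left(n + 10\right)}{21 \left(n^{2} + 10 n + 21\right)}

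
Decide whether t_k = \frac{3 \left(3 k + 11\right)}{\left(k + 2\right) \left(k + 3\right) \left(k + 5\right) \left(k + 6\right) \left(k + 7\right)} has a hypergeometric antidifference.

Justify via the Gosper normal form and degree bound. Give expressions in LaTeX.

Yes. s_k = \frac{k \left(k^{2} + 13 k + 52\right)}{20 \left(k^{3} + 13 k^{2} + 52 k + 60\right)}.

r(k) = (k + 2)*(k + 5)*(3*k + 14)/((k + 4)*(k + 8)*(3*k + 11)) after simplifying.
Normal form (A,B,C) = (k + 2, k + 8, k**2 + 23*k/3 + 44/3).
f must satisfy (k + 2)·f(k+1) − (k + 7)·f(k) = k**2 + 23*k/3 + 44/3.
d = 5 from the (1,1,2) case.
A polynomial solution: f(k) = k*(k + 3)*(k + 4)*(k**2 + 13*k + 52)/180.
So s_k = (B(k−1)f/C)·t_k = (k*(k + 3)*(k + 7)*(k**2 + 13*k + 52)/(60*(3*k + 11)))·t_k = k*(k**2 + 13*k + 52)/(20*(k**3 + 13*k**2 + 52*k + 60)).
Δs = 3*(3*k + 11)/(k**5 + 23*k**4 + 203*k**3 + 853*k**2 + 1692*k + 1260), as required.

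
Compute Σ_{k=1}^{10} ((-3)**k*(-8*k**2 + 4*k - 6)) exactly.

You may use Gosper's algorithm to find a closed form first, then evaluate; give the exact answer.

Σ = -35606544

Step 1: r(k) = 3*(2*k - 4*(k + 1)**2 - 1)/(4*k**2 - 2*k + 3).
A = -3, B = 1, C = k**2 - k/2 + 3/4.
f must satisfy (-3)·f(k+1) − (1)·f(k) = k**2 - k/2 + 3/4.
d = 2 from the (0,0,2) case.
Match coefficients ⇒ f(k) = -(2*k**2 - 4*k + 3)/8.
Certificate R = B(k−1)f/C = -(2*k**2 - 4*k + 3)/(2*(4*k**2 - 2*k + 3)) gives s_k = (-3)**k*(2*k**2 - 4*k + 3).
s_(k+1) − s_k = (-3)**k*(-8*k**2 + 4*k - 6) = t_k.
Σ_(k=1)^(10) t_k = s_(11) − s_(1) = -35606547 − (-3) = -35606544.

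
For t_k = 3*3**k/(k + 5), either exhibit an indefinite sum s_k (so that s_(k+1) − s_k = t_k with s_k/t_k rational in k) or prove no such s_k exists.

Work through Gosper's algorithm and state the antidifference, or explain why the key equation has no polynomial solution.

Ratio r(k) = 3*(k + 5)/(k + 6).
Normal form (A,B,C) = (3*k + 15, k + 6, 1).
Key eq: (3*k + 15)·f(k+1) = (k + 5)·f(k) + (1).
From deg A=1, deg B=1, deg C=0: d=-1.
Bound -1 < 0, so the key equation has no polynomial solution.

none — t_k is not Gosper-summable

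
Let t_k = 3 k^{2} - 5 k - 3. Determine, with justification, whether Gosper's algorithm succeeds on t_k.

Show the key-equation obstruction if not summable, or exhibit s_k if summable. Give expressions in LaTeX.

The ratio is (3*k**2 + k - 5)/(3*k**2 - 5*k - 3).
Gosper form: A/B · C(k+1)/C(k) with A=1, B=1, C=k**2 - 5*k/3 - 1.
Set up (1)·f(k+1) − (1)·f(k) − (k**2 - 5*k/3 - 1) = 0.
Degrees (0,0,2) ⇒ d ≤ 3.
Solve for f: f(k) = k**2*(k - 4)/3 (degree 3 ≤ 3).
R(k) = B(k−1)·f(k)/C(k) = k**2*(k - 4)/(3*k**2 - 5*k - 3); s_k = R·t_k = k**2*(k - 4).
Δs = 3*k**2 - 5*k - 3, as required.

Yes. s_k = k^{2} \left(k - 4\right).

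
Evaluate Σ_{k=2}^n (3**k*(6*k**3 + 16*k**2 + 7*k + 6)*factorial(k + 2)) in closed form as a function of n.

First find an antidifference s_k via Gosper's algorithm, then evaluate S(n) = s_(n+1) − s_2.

S(n) = 6*3**n*n**2*factorial(n + 3) + 3*3**n*factorial(n + 3) - 648

t_(k+1)/t_k = 3*(6*k**4 + 52*k**3 + 159*k**2 + 206*k + 105)/(6*k**3 + 16*k**2 + 7*k + 6).
Factor: A=3*k + 9; B=1; C=k**3 + 8*k**2/3 + 7*k/6 + 1.
Key eq: (3*k + 9)·f(k+1) = (1)·f(k) + (k**3 + 8*k**2/3 + 7*k/6 + 1).
Bound: deg f ≤ 2.
Match coefficients ⇒ f(k) = (2*k**2 - 4*k + 3)/6.
Certificate R = B(k−1)f/C = (2*k**2 - 4*k + 3)/(6*k**3 + 16*k**2 + 7*k + 6) gives s_k = 3**k*(2*k**2 - 4*k + 3)*factorial(k + 2).
s_(k+1) − s_k = 3**k*(6*k**3 + 16*k**2 + 7*k + 6)*factorial(k + 2) = t_k.
Evaluate: s_(n+1) = 3**(n + 1)*(2*n**2 + 1)*factorial(n + 3); subtract s_(2) = 648 ⇒ S(n) = 6*3**n*n**2*factorial(n + 3) + 3*3**n*factorial(n + 3) - 648.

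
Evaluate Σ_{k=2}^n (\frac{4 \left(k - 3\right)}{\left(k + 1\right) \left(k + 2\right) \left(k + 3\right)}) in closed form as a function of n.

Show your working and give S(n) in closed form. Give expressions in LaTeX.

r(k) = (k - 2)*(k + 1)/((k - 3)*(k + 4)) after simplifying.
So A=k + 1 and B=k + 4, with C=k - 3.
f must satisfy (k + 1)·f(k+1) − (k + 3)·f(k) = k - 3.
Bound: deg f ≤ 2.
Match coefficients ⇒ f(k) = -k*(k + 5)/2.
Then R = B(k−1)f/C = -k*(k + 3)*(k + 5)/(2*(k - 3)), so s_k = R(k)·t_k = 2*k*(-k - 5)/((k + 1)*(k + 2)).
Check: Δs_k = 4*(k - 3)/(k**3 + 6*k**2 + 11*k + 6). ✓
s_(n+1) = 2*(-n**2 - 7*n - 6)/(n**2 + 5*n + 6) and s_(2) = -7/3, so S(n) = (n**2 - 7*n + 6)/(3*(n**2 + 5*n + 6)).

S(n) = \frac{n^{2} - 7 n + 6}{3 \left(n^{2} + 5 n + 6\right)}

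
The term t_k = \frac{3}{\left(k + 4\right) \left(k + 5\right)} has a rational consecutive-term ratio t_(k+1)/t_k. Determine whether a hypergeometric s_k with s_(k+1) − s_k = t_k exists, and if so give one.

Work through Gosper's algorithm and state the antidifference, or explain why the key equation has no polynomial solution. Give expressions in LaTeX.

s_k = \frac{3 k}{4 \left(k + 4\right)}

r(k) = (k + 4)/(k + 6) after simplifying.
A = k + 4, B = k + 6, C = 1.
f must satisfy (k + 4)·f(k+1) − (k + 5)·f(k) = 1.
Bound: deg f ≤ 1.
A polynomial solution: f(k) = k/4.
Certificate R = B(k−1)f/C = k*(k + 5)/4 gives s_k = 3*k/(4*(k + 4)).
Δs = 3/(k**2 + 9*k + 20), as required.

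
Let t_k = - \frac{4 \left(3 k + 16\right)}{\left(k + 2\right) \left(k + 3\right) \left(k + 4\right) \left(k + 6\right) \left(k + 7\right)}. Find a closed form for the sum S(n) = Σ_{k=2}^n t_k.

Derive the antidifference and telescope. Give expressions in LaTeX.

S(n) = \frac{- n^{3} - 14 n^{2} - 61 n + 76}{40 \left(n^{3} + 14 n^{2} + 61 n + 84\right)}

The ratio is (k + 2)*(k + 6)*(3*k + 19)/((k + 5)*(k + 8)*(3*k + 16)).
Gosper form: A/B · C(k+1)/C(k) with A=k + 2, B=k + 8, C=k**2 + 31*k/3 + 80/3.
Solve (k + 2)·f(k+1) − (k + 7)·f(k) = k**2 + 31*k/3 + 80/3.
From deg A=1, deg B=1, deg C=2: d=5.
Match coefficients ⇒ f(k) = k*(k + 4)*(k + 5)*(k**2 + 11*k + 36)/108.
Get s_k = R·t_k = k*(-k**2 - 11*k - 36)/(9*(k**3 + 11*k**2 + 36*k + 36)) with R(k) = B(k−1)f(k)/C(k) = k*(k + 4)*(k + 7)*(k**2 + 11*k + 36)/(36*(3*k + 16)).
Δs = 4*(-3*k - 16)/(k**5 + 22*k**4 + 185*k**3 + 740*k**2 + 1404*k + 1008), as required.
Σ_(k=2)^n t_k = s_(n+1) − s_(2) = ((-n**3 - 14*n**2 - 61*n - 48)/(9*(n**3 + 14*n**2 + 61*n + 84))) − (-31/360), i.e. (-n**3 - 14*n**2 - 61*n + 76)/(40*(n**3 + 14*n**2 + 61*n + 84)).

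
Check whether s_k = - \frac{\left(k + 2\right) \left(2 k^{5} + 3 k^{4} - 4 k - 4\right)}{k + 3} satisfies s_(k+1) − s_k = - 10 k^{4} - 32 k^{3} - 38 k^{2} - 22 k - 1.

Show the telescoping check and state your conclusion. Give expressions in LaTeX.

s_(k+1) = (k + 3)*(4*k - 2*(k + 1)**5 - 3*(k + 1)**4 + 8)/(k + 4)
s_(k+1) − s_k = (-10*k**6 - 94*k**5 - 323*k**4 - 538*k**3 - 475*k**2 - 200*k - 5)/(k**2 + 7*k + 12)
(s_(k+1) − s_k) − t_k = (8*k**5 + 59*k**4 + 134*k**3 + 136*k**2 + 71*k + 7)/(k**2 + 7*k + 12)

Invalid: residual \frac{8 k^{5} + 59 k^{4} + 134 k^{3} + 136 k^{2} + 71 k + 7}{k^{2} + 7 k + 12} ≠ 0.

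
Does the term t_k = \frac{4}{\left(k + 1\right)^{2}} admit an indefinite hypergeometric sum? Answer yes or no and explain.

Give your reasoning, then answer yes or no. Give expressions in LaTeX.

r(k) = (k + 1)**2/(k + 2)**2 after simplifying.
So A=k**2 + 2*k + 1 and B=k**2 + 4*k + 4, with C=1.
f must satisfy (k**2 + 2*k + 1)·f(k+1) − (k**2 + 2*k + 1)·f(k) = 1.
Bound: deg f ≤ 0.
Generic f = c0 gives residual -1; -1 = 0 cannot hold, so t_k is not Gosper-summable.

No — t_k has no hypergeometric antidifference.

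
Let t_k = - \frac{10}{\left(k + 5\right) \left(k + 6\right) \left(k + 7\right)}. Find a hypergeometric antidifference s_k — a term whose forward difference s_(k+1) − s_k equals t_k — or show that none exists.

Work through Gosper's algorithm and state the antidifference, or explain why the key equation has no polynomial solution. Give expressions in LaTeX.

s_k = \frac{k \left(- k - 11\right)}{6 \left(k + 5\right) \left(k + 6\right)}

r(k) = (k + 5)/(k + 8) after simplifying.
Take A(k)=k + 5, B(k)=k + 8, C(k)=1.
Need (k + 5)·f(k+1) − (k + 7)·f(k) = 1.
From deg A=1, deg B=1, deg C=0: d=2.
Solve for f: f(k) = k*(k + 11)/60 (degree 2 ≤ 2).
R(k) = B(k−1)·f(k)/C(k) = k*(k + 7)*(k + 11)/60; s_k = R·t_k = k*(-k - 11)/(6*(k + 5)*(k + 6)).
Verify: -10/(k**3 + 18*k**2 + 107*k + 210) matches t_k.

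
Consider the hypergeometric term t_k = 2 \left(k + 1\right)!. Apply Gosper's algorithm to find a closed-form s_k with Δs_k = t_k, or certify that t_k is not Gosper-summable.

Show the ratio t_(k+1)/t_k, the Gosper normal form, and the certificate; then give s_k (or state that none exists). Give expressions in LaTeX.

Ratio r(k) = k + 2.
So A=k + 2 and B=1, with C=1.
Key eq: (k + 2)·f(k+1) = (1)·f(k) + (1).
From deg A=1, deg B=0, deg C=0: d=-1.
Negative degree bound (-1): no f exists, t_k not Gosper-summable.

no hypergeometric antidifference exists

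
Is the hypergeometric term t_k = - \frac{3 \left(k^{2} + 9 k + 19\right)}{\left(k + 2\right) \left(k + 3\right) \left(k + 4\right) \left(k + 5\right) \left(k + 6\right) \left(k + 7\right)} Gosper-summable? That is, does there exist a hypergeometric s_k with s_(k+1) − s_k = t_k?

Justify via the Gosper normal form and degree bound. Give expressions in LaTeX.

t_(k+1)/t_k = (k + 2)*(9*k + (k + 1)**2 + 28)/((k + 8)*(k**2 + 9*k + 19)).
Take A(k)=k + 2, B(k)=k + 8, C(k)=k**2 + 9*k + 19.
Set up (k + 2)·f(k+1) − (k + 7)·f(k) − (k**2 + 9*k + 19) = 0.
Degrees (1,1,2) ⇒ d ≤ 5.
Solve for f: f(k) = k*(k + 3)*(k + 5)*(k**2 + 12*k + 44)/144 (degree 5 ≤ 5).
R(k) = B(k−1)·f(k)/C(k) = k*(k + 3)*(k + 5)*(k + 7)*(k**2 + 12*k + 44)/(144*(k**2 + 9*k + 19)); s_k = R·t_k = k*(-k**2 - 12*k - 44)/(48*(k**3 + 12*k**2 + 44*k + 48)).
Δs = 3*(-k**2 - 9*k - 19)/(k**6 + 27*k**5 + 295*k**4 + 1665*k**3 + 5104*k**2 + 8028*k + 5040), as required.

Yes. s_k = \frac{k \left(- k^{2} - 12 k - 44\right)}{48 \left(k^{3} + 12 k^{2} + 44 k + 48\right)}.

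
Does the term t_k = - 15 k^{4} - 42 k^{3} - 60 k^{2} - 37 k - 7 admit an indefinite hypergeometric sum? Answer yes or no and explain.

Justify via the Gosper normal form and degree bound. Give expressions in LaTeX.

Ratio r(k) = (15*k**4 + 102*k**3 + 276*k**2 + 343*k + 161)/(15*k**4 + 42*k**3 + 60*k**2 + 37*k + 7).
Take A(k)=1, B(k)=1, C(k)=k**4 + 14*k**3/5 + 4*k**2 + 37*k/15 + 7/15.
Key eq: (1)·f(k+1) = (1)·f(k) + (k**4 + 14*k**3/5 + 4*k**2 + 37*k/15 + 7/15).
d = 5 from the (0,0,4) case.
Coefficient equations give f(k) = k*(3*k**4 + 3*k**3 + 4*k**2 - k - 2)/15.
R(k) = B(k−1)·f(k)/C(k) = k*(3*k**4 + 3*k**3 + 4*k**2 - k - 2)/(15*k**4 + 42*k**3 + 60*k**2 + 37*k + 7); s_k = R·t_k = k*(-3*k**4 - 3*k**3 - 4*k**2 + k + 2).
s_(k+1) − s_k = -15*k**4 - 42*k**3 - 60*k**2 - 37*k - 7 = t_k.

Yes. s_k = k \left(- 3 k^{4} - 3 k^{3} - 4 k^{2} + k + 2\right).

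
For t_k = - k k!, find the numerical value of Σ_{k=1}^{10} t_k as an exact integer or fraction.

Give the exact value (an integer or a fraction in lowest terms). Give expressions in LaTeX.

Σ = -39916799

The ratio is (k + 1)**2/k.
Normal form (A,B,C) = (k + 1, 1, k).
Solve (k + 1)·f(k+1) − (1)·f(k) = k.
From deg A=1, deg B=0, deg C=1: d=0.
Match coefficients ⇒ f(k) = 1.
Certificate R = B(k−1)f/C = 1/k gives s_k = -factorial(k).
Verify: -k*factorial(k) matches t_k.
Evaluate s at k=11 and k=1: -39916800 and -1; difference -39916799.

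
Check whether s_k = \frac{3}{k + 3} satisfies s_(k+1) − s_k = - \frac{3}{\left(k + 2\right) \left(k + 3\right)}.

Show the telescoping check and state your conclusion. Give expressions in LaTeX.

Invalid: residual \frac{6}{k^{3} + 9 k^{2} + 26 k + 24} ≠ 0.

s_(k+1) = 3/(k + 4)
s_(k+1) − s_k = -3/((k + 3)*(k + 4))
(s_(k+1) − s_k) − t_k = 6/(k**3 + 9*k**2 + 26*k + 24)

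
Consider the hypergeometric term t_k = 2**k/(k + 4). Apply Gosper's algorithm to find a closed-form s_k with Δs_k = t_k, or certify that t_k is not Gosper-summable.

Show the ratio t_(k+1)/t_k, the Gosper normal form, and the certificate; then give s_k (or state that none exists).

none (Gosper's algorithm certifies no s_k)

r(k) = 2*(k + 4)/(k + 5) after simplifying.
A = 2*k + 8, B = k + 5, C = 1.
Set up (2*k + 8)·f(k+1) − (k + 4)·f(k) − (1) = 0.
Degrees (1,1,0) ⇒ d ≤ -1.
Bound -1 < 0, so the key equation has no polynomial solution.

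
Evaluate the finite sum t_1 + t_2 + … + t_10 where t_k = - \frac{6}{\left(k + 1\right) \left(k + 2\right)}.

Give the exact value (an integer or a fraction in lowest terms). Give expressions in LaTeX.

Σ = -5/2

Compute t_(k+1)/t_k: get (k + 1)/(k + 3).
Factor: A=k + 1; B=k + 3; C=1.
Solve (k + 1)·f(k+1) − (k + 2)·f(k) = 1.
Degrees (1,1,0) ⇒ d ≤ 1.
Solving with deg f ≤ 1: f(k) = k.
Certificate R = B(k−1)f/C = k*(k + 2) gives s_k = -6*k/(k + 1).
s_(k+1) − s_k = -6/(k**2 + 3*k + 2) = t_k.
Telescoping: Σ = s_(11) − s_(1) = -11/2 − (-3) = -5/2.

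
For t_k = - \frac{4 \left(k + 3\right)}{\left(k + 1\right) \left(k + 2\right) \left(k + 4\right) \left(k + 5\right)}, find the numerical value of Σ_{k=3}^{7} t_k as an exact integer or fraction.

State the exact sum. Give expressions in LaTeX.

Σ = -10/189

r(k) = (k + 1)*(k + 4)**2/((k + 3)**2*(k + 6)) after simplifying.
Take A(k)=k + 1, B(k)=k + 6, C(k)=k**2 + 6*k + 9.
Key eq: (k + 1)·f(k+1) = (k + 5)·f(k) + (k**2 + 6*k + 9).
From deg A=1, deg B=1, deg C=2: d=4.
Match coefficients ⇒ f(k) = k*(k + 2)*(k + 3)*(k + 5)/8.
Get s_k = R·t_k = k*(-k - 5)/(2*(k**2 + 5*k + 4)) with R(k) = B(k−1)f(k)/C(k) = k*(k + 2)*(k + 5)**2/(8*(k + 3)).
Verify: 4*(-k - 3)/(k**4 + 12*k**3 + 49*k**2 + 78*k + 40) matches t_k.
Sum = s_(8) − s_(3); s_(8) = -13/27, s_(3) = -3/7 ⇒ -10/189.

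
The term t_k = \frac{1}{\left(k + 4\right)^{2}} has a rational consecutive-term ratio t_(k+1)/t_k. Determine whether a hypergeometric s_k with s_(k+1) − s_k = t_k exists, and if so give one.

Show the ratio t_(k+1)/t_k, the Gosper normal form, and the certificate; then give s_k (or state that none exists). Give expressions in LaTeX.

t_(k+1)/t_k = (k + 4)**2/(k + 5)**2.
Factor: A=k**2 + 8*k + 16; B=k**2 + 10*k + 25; C=1.
f must satisfy (k**2 + 8*k + 16)·f(k+1) − (k**2 + 8*k + 16)·f(k) = 1.
d = 0 from the (2,2,0) case.
Generic f = c0 gives residual -1; -1 = 0 cannot hold, so t_k is not Gosper-summable.

no hypergeometric antidifference exists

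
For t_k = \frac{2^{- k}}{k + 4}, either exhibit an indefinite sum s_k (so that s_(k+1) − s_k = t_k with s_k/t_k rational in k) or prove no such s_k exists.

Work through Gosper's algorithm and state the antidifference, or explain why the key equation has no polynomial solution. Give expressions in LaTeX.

Compute t_(k+1)/t_k: get (k + 4)/(2*(k + 5)).
A = k/2 + 2, B = k + 5, C = 1.
Set up (k/2 + 2)·f(k+1) − (k + 4)·f(k) − (1) = 0.
deg f ≤ -1 (via 1,1,0).
d = -1 < 0 ⇒ no nonzero polynomial f; not summable.

none (Gosper's algorithm certifies no s_k)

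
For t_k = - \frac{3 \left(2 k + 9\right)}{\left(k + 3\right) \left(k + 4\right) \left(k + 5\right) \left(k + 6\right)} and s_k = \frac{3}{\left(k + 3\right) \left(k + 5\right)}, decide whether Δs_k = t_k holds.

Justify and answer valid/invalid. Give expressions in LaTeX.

Valid — Δs_k = t_k.

s_(k+1) = 3/((k + 4)*(k + 6))
s_(k+1) − s_k = 3*(-2*k - 9)/(k**4 + 18*k**3 + 119*k**2 + 342*k + 360)
(s_(k+1) − s_k) − t_k = 0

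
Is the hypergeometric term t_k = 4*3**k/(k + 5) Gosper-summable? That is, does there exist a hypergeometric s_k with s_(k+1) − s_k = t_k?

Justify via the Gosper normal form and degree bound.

t_(k+1)/t_k = 3*(k + 5)/(k + 6).
Take A(k)=3*k + 15, B(k)=k + 6, C(k)=1.
Solve (3*k + 15)·f(k+1) − (k + 5)·f(k) = 1.
Degrees (1,1,0) ⇒ d ≤ -1.
Negative degree bound (-1): no f exists, t_k not Gosper-summable.

No; the degree bound rules out any f.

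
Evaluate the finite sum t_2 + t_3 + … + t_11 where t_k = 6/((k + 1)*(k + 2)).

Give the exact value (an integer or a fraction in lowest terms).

Step 1: r(k) = (k + 1)/(k + 3).
Gosper form: A/B · C(k+1)/C(k) with A=k + 1, B=k + 3, C=1.
Key eq: (k + 1)·f(k+1) = (k + 2)·f(k) + (1).
d = 1 from the (1,1,0) case.
Solve for f: f(k) = k (degree 1 ≤ 1).
So s_k = (B(k−1)f/C)·t_k = (k*(k + 2))·t_k = 6*k/(k + 1).
Check: Δs_k = 6/(k**2 + 3*k + 2). ✓
Telescoping: Σ = s_(12) − s_(2) = 72/13 − (4) = 20/13.

Σ = 20/13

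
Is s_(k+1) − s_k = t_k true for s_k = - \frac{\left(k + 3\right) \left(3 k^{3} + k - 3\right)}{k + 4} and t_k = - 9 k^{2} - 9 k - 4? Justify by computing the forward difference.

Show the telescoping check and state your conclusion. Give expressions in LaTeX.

s_(k+1) = -(k + 4)*(k + 3*(k + 1)**3 - 2)/(k + 5)
s_(k+1) − s_k = (-9*k**4 - 84*k**3 - 220*k**2 - 177*k - 61)/(k**2 + 9*k + 20)
(s_(k+1) − s_k) − t_k = (6*k**3 + 45*k**2 + 39*k + 19)/(k**2 + 9*k + 20)

Invalid: residual \frac{6 k^{3} + 45 k^{2} + 39 k + 19}{k^{2} + 9 k + 20} ≠ 0.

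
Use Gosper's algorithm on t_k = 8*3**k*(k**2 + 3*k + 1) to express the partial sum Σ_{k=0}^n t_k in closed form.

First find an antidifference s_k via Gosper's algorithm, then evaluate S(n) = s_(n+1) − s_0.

S(n) = 12*3**n*n**2 + 24*3**n*n + 6*3**n + 2

r(k) = 3*(k**2 + 5*k + 5)/(k**2 + 3*k + 1) after simplifying.
Normal form (A,B,C) = (3, 1, k**2 + 3*k + 1).
Solve (3)·f(k+1) − (1)·f(k) = k**2 + 3*k + 1.
Degrees (0,0,2) ⇒ d ≤ 2.
Match coefficients ⇒ f(k) = (2*k**2 - 1)/4.
So s_k = (B(k−1)f/C)·t_k = ((2*k**2 - 1)/(4*(k**2 + 3*k + 1)))·t_k = 3**k*(4*k**2 - 2).
Verify: 8*3**k*(k**2 + 3*k + 1) matches t_k.
Σ_(k=0)^n t_k = s_(n+1) − s_(0) = (3**(n + 1)*(4*n**2 + 8*n + 2)) − (-2), i.e. 12*3**n*n**2 + 24*3**n*n + 6*3**n + 2.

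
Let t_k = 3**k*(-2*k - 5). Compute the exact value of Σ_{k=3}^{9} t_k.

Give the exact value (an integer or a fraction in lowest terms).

Σ = -649431

The ratio is 3*(2*k + 7)/(2*k + 5).
Gosper form: A/B · C(k+1)/C(k) with A=3, B=1, C=k + 5/2.
Solve (3)·f(k+1) − (1)·f(k) = k + 5/2.
deg f ≤ 1 (via 0,0,1).
Solving with deg f ≤ 1: f(k) = (k + 1)/2.
So s_k = (B(k−1)f/C)·t_k = ((k + 1)/(2*k + 5))·t_k = 3**k*(-k - 1).
Δs = 3**k*(-2*k - 5), as required.
Telescoping: Σ = s_(10) − s_(3) = -649539 − (-108) = -649431.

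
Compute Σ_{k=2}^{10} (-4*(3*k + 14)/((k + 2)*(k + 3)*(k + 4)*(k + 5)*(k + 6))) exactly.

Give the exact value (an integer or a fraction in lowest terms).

Σ = -99/3640

Compute t_(k+1)/t_k: get (k + 2)*(3*k + 17)/((k + 7)*(3*k + 14)).
Normal form (A,B,C) = (k + 2, k + 7, k + 14/3).
Key eq: (k + 2)·f(k+1) = (k + 6)·f(k) + (k + 14/3).
deg f ≤ 4 (via 1,1,1).
Coefficient equations give f(k) = k*(k + 4)*(k**2 + 10*k + 31)/90.
Certificate R = B(k−1)f/C = k*(k + 4)*(k + 6)*(k**2 + 10*k + 31)/(30*(3*k + 14)) gives s_k = 2*k*(-k**2 - 10*k - 31)/(15*(k**3 + 10*k**2 + 31*k + 30)).
Verify: 4*(-3*k - 14)/(k**5 + 20*k**4 + 155*k**3 + 580*k**2 + 1044*k + 720) matches t_k.
Telescoping: Σ = s_(11) − s_(2) = -1441/10920 − (-11/105) = -99/3640.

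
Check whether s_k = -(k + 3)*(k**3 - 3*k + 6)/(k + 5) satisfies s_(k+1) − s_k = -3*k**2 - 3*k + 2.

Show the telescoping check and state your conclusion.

Invalid: residual 4*(k**3 + 9*k**2 + 8*k - 8)/(k**2 + 11*k + 30) ≠ 0.

s_(k+1) = -(k + 4)*(-3*k + (k + 1)**3 + 3)/(k + 6)
s_(k+1) − s_k = (-3*k**4 - 32*k**3 - 85*k**2 - 36*k + 28)/(k**2 + 11*k + 30)
(s_(k+1) − s_k) − t_k = 4*(k**3 + 9*k**2 + 8*k - 8)/(k**2 + 11*k + 30)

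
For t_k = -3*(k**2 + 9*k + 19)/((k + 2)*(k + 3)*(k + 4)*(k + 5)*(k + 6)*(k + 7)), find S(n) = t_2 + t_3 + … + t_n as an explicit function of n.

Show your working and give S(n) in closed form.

t_(k+1)/t_k = (k + 2)*(9*k + (k + 1)**2 + 28)/((k + 8)*(k**2 + 9*k + 19)).
A = k + 2, B = k + 8, C = k**2 + 9*k + 19.
Solve (k + 2)·f(k+1) − (k + 7)·f(k) = k**2 + 9*k + 19.
Degrees (1,1,2) ⇒ d ≤ 5.
Match coefficients ⇒ f(k) = k*(k + 3)*(k + 5)*(k**2 + 12*k + 44)/144.
Certificate R = B(k−1)f/C = k*(k + 3)*(k + 5)*(k + 7)*(k**2 + 12*k + 44)/(144*(k**2 + 9*k + 19)) gives s_k = k*(-k**2 - 12*k - 44)/(48*(k**3 + 12*k**2 + 44*k + 48)).
Check: Δs_k = 3*(-k**2 - 9*k - 19)/(k**6 + 27*k**5 + 295*k**4 + 1665*k**3 + 5104*k**2 + 8028*k + 5040). ✓
Evaluate: s_(n+1) = (-n**3 - 15*n**2 - 71*n - 57)/(48*(n**3 + 15*n**2 + 71*n + 105)); subtract s_(2) = -1/64 ⇒ S(n) = (-n**3 - 15*n**2 - 71*n + 87)/(192*(n**3 + 15*n**2 + 71*n + 105)).

S(n) = (-n**3 - 15*n**2 - 71*n + 87)/(192*(n**3 + 15*n**2 + 71*n + 105))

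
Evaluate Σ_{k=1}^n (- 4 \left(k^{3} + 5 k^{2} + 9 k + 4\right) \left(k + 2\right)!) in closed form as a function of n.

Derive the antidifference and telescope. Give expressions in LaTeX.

Compute t_(k+1)/t_k: get (k**4 + 11*k**3 + 46*k**2 + 85*k + 57)/(k**3 + 5*k**2 + 9*k + 4).
A = k + 3, B = 1, C = k**3 + 5*k**2 + 9*k + 4.
Key eq: (k + 3)·f(k+1) = (1)·f(k) + (k**3 + 5*k**2 + 9*k + 4).
deg f ≤ 2 (via 1,0,3).
Solving with deg f ≤ 2: f(k) = k**2 + k - 1.
So s_k = (B(k−1)f/C)·t_k = ((k**2 + k - 1)/(k**3 + 5*k**2 + 9*k + 4))·t_k = -4*(k**2 + k - 1)*factorial(k + 2).
Δs = -4*(k**3 + 5*k**2 + 9*k + 4)*factorial(k + 2), as required.
Telescope: S(n) = s_(n+1) − s_(1) = -4*(n**2 + 3*n + 1)*factorial(n + 3) − (-24) = -4*n**2*factorial(n + 3) - 12*n*factorial(n + 3) - 4*factorial(n + 3) + 24.

S(n) = - 4 n^{2} \left(n + 3\right)! - 12 n \left(n + 3\right)! - 4 \left(n + 3\right)! + 24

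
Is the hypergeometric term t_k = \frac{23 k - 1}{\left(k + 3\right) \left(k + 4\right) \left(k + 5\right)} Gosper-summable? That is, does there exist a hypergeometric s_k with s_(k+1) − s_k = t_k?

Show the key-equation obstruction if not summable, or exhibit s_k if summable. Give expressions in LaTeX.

Yes. s_k = \frac{k \left(17 k - 19\right)}{6 \left(k + 3\right) \left(k + 4\right)}.

Compute t_(k+1)/t_k: get (k + 3)*(23*k + 22)/((k + 6)*(23*k - 1)).
So A=k + 3 and B=k + 6, with C=k - 1/23.
f must satisfy (k + 3)·f(k+1) − (k + 5)·f(k) = k - 1/23.
deg f ≤ 2 (via 1,1,1).
Coefficient equations give f(k) = k*(17*k - 19)/138.
Get s_k = R·t_k = k*(17*k - 19)/(6*(k + 3)*(k + 4)) with R(k) = B(k−1)f(k)/C(k) = k*(k + 5)*(17*k - 19)/(6*(23*k - 1)).
Δs = (23*k - 1)/(k**3 + 12*k**2 + 47*k + 60), as required.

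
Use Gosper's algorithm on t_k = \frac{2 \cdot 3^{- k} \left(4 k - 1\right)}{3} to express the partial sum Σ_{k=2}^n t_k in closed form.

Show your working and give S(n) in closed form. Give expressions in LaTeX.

S(n) = 3^{- n - 1} \left(3^{n + 1} - 4 n - 5\right)

Ratio r(k) = (4*k + 3)/(3*(4*k - 1)).
Take A(k)=1/3, B(k)=1, C(k)=k - 1/4.
Need (1/3)·f(k+1) − (1)·f(k) = k - 1/4.
deg f ≤ 1 (via 0,0,1).
Solving with deg f ≤ 1: f(k) = -3*(4*k + 1)/8.
Certificate R = B(k−1)f/C = -3*(4*k + 1)/(2*(4*k - 1)) gives s_k = (-4*k - 1)/3**k.
s_(k+1) − s_k = 2*(4*k - 1)/(3*3**k) = t_k.
Telescope: S(n) = s_(n+1) − s_(2) = 3**(-n - 1)*(-4*n - 5) − (-1) = 3**(-n - 1)*(3**(n + 1) - 4*n - 5).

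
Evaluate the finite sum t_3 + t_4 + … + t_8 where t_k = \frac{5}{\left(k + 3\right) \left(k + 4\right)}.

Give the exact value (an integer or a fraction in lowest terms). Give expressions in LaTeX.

r(k) = (k + 3)/(k + 5) after simplifying.
Take A(k)=k + 3, B(k)=k + 5, C(k)=1.
Key eq: (k + 3)·f(k+1) = (k + 4)·f(k) + (1).
deg f ≤ 1 (via 1,1,0).
Solve for f: f(k) = k/3 (degree 1 ≤ 1).
Get s_k = R·t_k = 5*k/(3*(k + 3)) with R(k) = B(k−1)f(k)/C(k) = k*(k + 4)/3.
Δs = 5/(k**2 + 7*k + 12), as required.
Evaluate s at k=9 and k=3: 5/4 and 5/6; difference 5/12.

Σ = 5/12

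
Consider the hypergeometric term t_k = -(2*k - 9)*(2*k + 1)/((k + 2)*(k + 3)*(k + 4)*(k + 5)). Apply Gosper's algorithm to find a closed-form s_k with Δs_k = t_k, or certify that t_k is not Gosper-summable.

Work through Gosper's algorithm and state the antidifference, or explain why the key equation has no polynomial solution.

r(k) = (4*k**3 - 37*k - 42)/(4*k**3 + 8*k**2 - 105*k - 54) after simplifying.
Normal form (A,B,C) = (k + 2, k + 6, k**2 - 4*k - 9/4).
f must satisfy (k + 2)·f(k+1) − (k + 5)·f(k) = k**2 - 4*k - 9/4.
deg f ≤ 3 (via 1,1,2).
Coefficient equations give f(k) = k*(k**2 - 87*k - 22)/96.
Certificate R = B(k−1)f/C = k*(k + 5)*(k**2 - 87*k - 22)/(24*(2*k - 9)*(2*k + 1)) gives s_k = k*(-k**2 + 87*k + 22)/(24*(k**3 + 9*k**2 + 26*k + 24)).
s_(k+1) − s_k = (-4*k**2 + 16*k + 9)/(k**4 + 14*k**3 + 71*k**2 + 154*k + 120) = t_k.

s_k = k*(-k**2 + 87*k + 22)/(24*(k**3 + 9*k**2 + 26*k + 24))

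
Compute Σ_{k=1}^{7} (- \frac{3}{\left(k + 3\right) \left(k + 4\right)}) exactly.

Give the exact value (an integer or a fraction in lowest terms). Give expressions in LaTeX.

Ratio r(k) = (k + 3)/(k + 5).
A = k + 3, B = k + 5, C = 1.
Set up (k + 3)·f(k+1) − (k + 4)·f(k) − (1) = 0.
d = 1 from the (1,1,0) case.
Coefficient equations give f(k) = k/3.
Get s_k = R·t_k = -k/(k + 3) with R(k) = B(k−1)f(k)/C(k) = k*(k + 4)/3.
Verify: -3/(k**2 + 7*k + 12) matches t_k.
Σ_(k=1)^(7) t_k = s_(8) − s_(1) = -8/11 − (-1/4) = -21/44.

Σ = -21/44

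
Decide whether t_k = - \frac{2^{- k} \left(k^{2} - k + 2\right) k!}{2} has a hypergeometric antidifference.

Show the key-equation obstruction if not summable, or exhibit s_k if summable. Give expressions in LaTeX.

Yes. s_k = - 2^{- k} \left(k - 1\right) k!.

Compute t_(k+1)/t_k: get (k + 1)*(-k + (k + 1)**2 + 1)/(2*(k**2 - k + 2)).
A = k/2 + 1/2, B = 1, C = k**2 - k + 2.
f must satisfy (k/2 + 1/2)·f(k+1) − (1)·f(k) = k**2 - k + 2.
Degrees (1,0,2) ⇒ d ≤ 1.
Coefficient equations give f(k) = 2*(k - 1).
Get s_k = R·t_k = -(k - 1)*factorial(k)/2**k with R(k) = B(k−1)f(k)/C(k) = 2*(k - 1)/(k**2 - k + 2).
s_(k+1) − s_k = -(k**2 - k + 2)*factorial(k)/(2*2**k) = t_k.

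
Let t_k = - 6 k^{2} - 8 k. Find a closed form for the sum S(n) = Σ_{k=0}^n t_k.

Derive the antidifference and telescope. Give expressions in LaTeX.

S(n) = n \left(- 2 n^{2} - 7 n - 5\right)

The ratio is (3*k**2 + 10*k + 7)/(k*(3*k + 4)).
So A=1 and B=1, with C=k**2 + 4*k/3.
Solve (1)·f(k+1) − (1)·f(k) = k**2 + 4*k/3.
d = 3 from the (0,0,2) case.
Match coefficients ⇒ f(k) = k*(k - 1)*(2*k + 3)/6.
Get s_k = R·t_k = k*(-2*k**2 - k + 3) with R(k) = B(k−1)f(k)/C(k) = (k - 1)*(2*k + 3)/(2*(3*k + 4)).
s_(k+1) − s_k = 2*k*(-3*k - 4) = t_k.
Evaluate: s_(n+1) = n*(-2*n**2 - 7*n - 5); subtract s_(0) = 0 ⇒ S(n) = n*(-2*n**2 - 7*n - 5).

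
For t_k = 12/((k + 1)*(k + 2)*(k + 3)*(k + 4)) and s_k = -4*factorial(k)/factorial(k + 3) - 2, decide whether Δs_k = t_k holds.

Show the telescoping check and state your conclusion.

s_(k+1) = -4*factorial(k + 1)/factorial(k + 4) - 2
s_(k+1) − s_k = 12/((k + 1)*(k + 2)*(k + 3)*(k + 4))
(s_(k+1) − s_k) − t_k = 0

Valid — Δs_k = t_k.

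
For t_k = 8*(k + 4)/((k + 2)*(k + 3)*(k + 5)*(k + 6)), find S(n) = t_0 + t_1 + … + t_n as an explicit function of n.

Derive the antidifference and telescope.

Compute t_(k+1)/t_k: get (k + 2)*(k + 5)**2/((k + 4)**2*(k + 7)).
Normal form (A,B,C) = (k + 2, k + 7, k**2 + 8*k + 16).
f must satisfy (k + 2)·f(k+1) − (k + 6)·f(k) = k**2 + 8*k + 16.
deg f ≤ 4 (via 1,1,2).
A polynomial solution: f(k) = k*(k + 3)*(k + 4)*(k + 7)/20.
R(k) = B(k−1)·f(k)/C(k) = k*(k + 3)*(k + 6)*(k + 7)/(20*(k + 4)); s_k = R·t_k = 2*k*(k + 7)/(5*(k**2 + 7*k + 10)).
Δs = 8*(k + 4)/(k**4 + 16*k**3 + 91*k**2 + 216*k + 180), as required.
s_(n+1) = 2*(n**2 + 9*n + 8)/(5*(n**2 + 9*n + 18)) and s_(0) = 0, so S(n) = 2*(n**2 + 9*n + 8)/(5*(n**2 + 9*n + 18)).

S(n) = 2*(n**2 + 9*n + 8)/(5*(n**2 + 9*n + 18))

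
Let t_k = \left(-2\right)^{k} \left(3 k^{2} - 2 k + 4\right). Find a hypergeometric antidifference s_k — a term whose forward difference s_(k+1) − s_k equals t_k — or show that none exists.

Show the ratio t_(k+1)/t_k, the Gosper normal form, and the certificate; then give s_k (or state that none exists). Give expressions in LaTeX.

s_k = \left(-2\right)^{k} \left(- k^{2} + 2 k - 2\right)

Ratio r(k) = 2*(2*k - 3*(k + 1)**2 - 2)/(3*k**2 - 2*k + 4).
Take A(k)=-2, B(k)=1, C(k)=k**2 - 2*k/3 + 4/3.
Key eq: (-2)·f(k+1) = (1)·f(k) + (k**2 - 2*k/3 + 4/3).
deg f ≤ 2 (via 0,0,2).
Solve for f: f(k) = -(k**2 - 2*k + 2)/3 (degree 2 ≤ 2).
Then R = B(k−1)f/C = -(k**2 - 2*k + 2)/(3*k**2 - 2*k + 4), so s_k = R(k)·t_k = (-2)**k*(-k**2 + 2*k - 2).
Δs = (-2)**k*(3*k**2 - 2*k + 4), as required.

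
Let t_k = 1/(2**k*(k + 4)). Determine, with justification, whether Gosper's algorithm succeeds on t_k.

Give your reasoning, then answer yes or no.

No; the degree bound rules out any f.

r(k) = (k + 4)/(2*(k + 5)) after simplifying.
Take A(k)=k/2 + 2, B(k)=k + 5, C(k)=1.
Solve (k/2 + 2)·f(k+1) − (k + 4)·f(k) = 1.
From deg A=1, deg B=1, deg C=0: d=-1.
Negative degree bound (-1): no f exists, t_k not Gosper-summable.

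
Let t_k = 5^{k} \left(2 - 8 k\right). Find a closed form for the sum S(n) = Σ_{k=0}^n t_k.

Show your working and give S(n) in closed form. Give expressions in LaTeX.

S(n) = - 10 \cdot 5^{n} n + 5 \cdot 5^{n} - 3

The ratio is 5*(4*k + 3)/(4*k - 1).
So A=5 and B=1, with C=k - 1/4.
Solve (5)·f(k+1) − (1)·f(k) = k - 1/4.
Bound: deg f ≤ 1.
Solve for f: f(k) = (2*k - 3)/8 (degree 1 ≤ 1).
So s_k = (B(k−1)f/C)·t_k = ((2*k - 3)/(2*(4*k - 1)))·t_k = 5**k*(3 - 2*k).
Verify: 5**k*(2 - 8*k) matches t_k.
s_(n+1) = 5**(n + 1)*(1 - 2*n) and s_(0) = 3, so S(n) = -10*5**n*n + 5*5**n - 3.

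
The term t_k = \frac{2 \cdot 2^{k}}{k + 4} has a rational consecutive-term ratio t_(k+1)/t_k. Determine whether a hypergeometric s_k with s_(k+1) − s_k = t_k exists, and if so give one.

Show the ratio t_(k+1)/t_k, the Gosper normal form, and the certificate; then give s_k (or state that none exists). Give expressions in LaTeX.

r(k) = 2*(k + 4)/(k + 5) after simplifying.
Factor: A=2*k + 8; B=k + 5; C=1.
Solve (2*k + 8)·f(k+1) − (k + 4)·f(k) = 1.
From deg A=1, deg B=1, deg C=0: d=-1.
d = -1 < 0 ⇒ no nonzero polynomial f; not summable.

none — t_k is not Gosper-summable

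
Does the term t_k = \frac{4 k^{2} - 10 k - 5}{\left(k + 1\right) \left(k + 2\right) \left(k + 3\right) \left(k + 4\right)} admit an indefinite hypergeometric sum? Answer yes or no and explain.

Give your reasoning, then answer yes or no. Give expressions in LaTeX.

r(k) = (k + 1)*(10*k - 4*(k + 1)**2 + 15)/((k + 5)*(-4*k**2 + 10*k + 5)) after simplifying.
So A=k + 1 and B=k + 5, with C=k**2 - 5*k/2 - 5/4.
Key eq: (k + 1)·f(k+1) = (k + 4)·f(k) + (k**2 - 5*k/2 - 5/4).
d = 3 from the (1,1,2) case.
Solving with deg f ≤ 3: f(k) = -k*(4*k + 1)/4.
Then R = B(k−1)f/C = -k*(k + 4)*(4*k + 1)/(4*k**2 - 10*k - 5), so s_k = R(k)·t_k = k*(-4*k - 1)/((k + 1)*(k + 2)*(k + 3)).
Check: Δs_k = (4*k**2 - 10*k - 5)/(k**4 + 10*k**3 + 35*k**2 + 50*k + 24). ✓

Yes. s_k = \frac{k \left(- 4 k - 1\right)}{\left(k + 1\right) \left(k + 2\right) \left(k + 3\right)}.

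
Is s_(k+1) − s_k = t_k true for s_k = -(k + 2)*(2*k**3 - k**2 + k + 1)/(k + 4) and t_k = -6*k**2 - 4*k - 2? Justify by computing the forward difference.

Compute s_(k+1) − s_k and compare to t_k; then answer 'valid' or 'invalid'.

s_(k+1) = -(k + 3)*(k + 2*(k + 1)**3 - (k + 1)**2 + 2)/(k + 5)
s_(k+1) − s_k = 2*(-3*k**4 - 25*k**3 - 50*k**2 - 32*k - 13)/(k**2 + 9*k + 20)
(s_(k+1) − s_k) − t_k = 2*(4*k**3 + 29*k**2 + 17*k + 7)/(k**2 + 9*k + 20)

Invalid: residual 2*(4*k**3 + 29*k**2 + 17*k + 7)/(k**2 + 9*k + 20) ≠ 0.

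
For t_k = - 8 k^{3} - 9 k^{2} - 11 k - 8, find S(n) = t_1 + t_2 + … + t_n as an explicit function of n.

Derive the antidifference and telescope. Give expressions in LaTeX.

The ratio is (8*k**3 + 33*k**2 + 53*k + 36)/(8*k**3 + 9*k**2 + 11*k + 8).
A = 1, B = 1, C = k**3 + 9*k**2/8 + 11*k/8 + 1.
Solve (1)·f(k+1) − (1)·f(k) = k**3 + 9*k**2/8 + 11*k/8 + 1.
d = 4 from the (0,0,3) case.
Solving with deg f ≤ 4: f(k) = k*(2*k**3 - k**2 + 3*k + 4)/8.
Then R = B(k−1)f/C = k*(2*k**3 - k**2 + 3*k + 4)/(8*k**3 + 9*k**2 + 11*k + 8), so s_k = R(k)·t_k = k*(-2*k**3 + k**2 - 3*k - 4).
Δs = -8*k**3 - 9*k**2 - 11*k - 8, as required.
Σ_(k=1)^n t_k = s_(n+1) − s_(1) = (-2*n**4 - 7*n**3 - 12*n**2 - 15*n - 8) − (-8), i.e. n*(-2*n**3 - 7*n**2 - 12*n - 15).

S(n) = n \left(- 2 n^{3} - 7 n^{2} - 12 n - 15\right)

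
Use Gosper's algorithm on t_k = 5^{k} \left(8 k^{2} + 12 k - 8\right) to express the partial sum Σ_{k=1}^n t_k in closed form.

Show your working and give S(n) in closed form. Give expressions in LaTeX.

S(n) = 10 \cdot 5^{n} n^{2} + 10 \cdot 5^{n} n - 10 \cdot 5^{n} + 10

t_(k+1)/t_k = 5*(2*k**2 + 7*k + 3)/(2*k**2 + 3*k - 2).
Take A(k)=5, B(k)=1, C(k)=k**2 + 3*k/2 - 1.
Need (5)·f(k+1) − (1)·f(k) = k**2 + 3*k/2 - 1.
deg f ≤ 2 (via 0,0,2).
A polynomial solution: f(k) = (k**2 - k - 1)/4.
R(k) = B(k−1)·f(k)/C(k) = (k**2 - k - 1)/(2*(k + 2)*(2*k - 1)); s_k = R·t_k = 2*5**k*(k**2 - k - 1).
Verify: 5**k*(8*k**2 + 12*k - 8) matches t_k.
s_(n+1) = 10*5**n*(n**2 + n - 1) and s_(1) = -10, so S(n) = 10*5**n*n**2 + 10*5**n*n - 10*5**n + 10.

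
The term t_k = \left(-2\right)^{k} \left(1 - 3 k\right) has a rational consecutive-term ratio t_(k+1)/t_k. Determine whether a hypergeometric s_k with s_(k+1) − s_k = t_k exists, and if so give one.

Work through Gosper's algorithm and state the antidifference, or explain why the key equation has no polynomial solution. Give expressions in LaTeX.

s_k = \left(-2\right)^{k} \left(k - 1\right)

Step 1: r(k) = 2*(-3*k - 2)/(3*k - 1).
Normal form (A,B,C) = (-2, 1, k - 1/3).
Key eq: (-2)·f(k+1) = (1)·f(k) + (k - 1/3).
deg f ≤ 1 (via 0,0,1).
A polynomial solution: f(k) = -(k - 1)/3.
Then R = B(k−1)f/C = -(k - 1)/(3*k - 1), so s_k = R(k)·t_k = (-2)**k*(k - 1).
s_(k+1) − s_k = (-2)**k*(1 - 3*k) = t_k.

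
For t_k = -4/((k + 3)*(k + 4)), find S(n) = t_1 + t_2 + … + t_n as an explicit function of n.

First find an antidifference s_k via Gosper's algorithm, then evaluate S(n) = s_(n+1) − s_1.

Compute t_(k+1)/t_k: get (k + 3)/(k + 5).
Take A(k)=k + 3, B(k)=k + 5, C(k)=1.
f must satisfy (k + 3)·f(k+1) − (k + 4)·f(k) = 1.
d = 1 from the (1,1,0) case.
Solving with deg f ≤ 1: f(k) = k/3.
So s_k = (B(k−1)f/C)·t_k = (k*(k + 4)/3)·t_k = -4*k/(3*k + 9).
Δs = -4/(k**2 + 7*k + 12), as required.
s_(n+1) = 4*(-n - 1)/(3*(n + 4)) and s_(1) = -1/3, so S(n) = -n/(n + 4).

S(n) = -n/(n + 4)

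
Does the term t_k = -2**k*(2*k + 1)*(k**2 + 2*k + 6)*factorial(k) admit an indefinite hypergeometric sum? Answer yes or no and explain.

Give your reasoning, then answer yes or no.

Ratio r(k) = 2*(k + 1)*(2*k + 3)*(2*k + (k + 1)**2 + 8)/((2*k + 1)*(k**2 + 2*k + 6)).
A = 2*k + 2, B = 1, C = k**3 + 5*k**2/2 + 7*k + 3.
Set up (2*k + 2)·f(k+1) − (1)·f(k) − (k**3 + 5*k**2/2 + 7*k + 3) = 0.
deg f ≤ 2 (via 1,0,3).
Coefficient equations give f(k) = (k**2 + 4)/2.
So s_k = (B(k−1)f/C)·t_k = ((k**2 + 4)/((2*k + 1)*(k**2 + 2*k + 6)))·t_k = -2**k*(k**2 + 4)*factorial(k).
Check: Δs_k = -2**k*(2*k + 1)*(k**2 + 2*k + 6)*factorial(k). ✓

Yes. s_k = -2**k*(k**2 + 4)*factorial(k).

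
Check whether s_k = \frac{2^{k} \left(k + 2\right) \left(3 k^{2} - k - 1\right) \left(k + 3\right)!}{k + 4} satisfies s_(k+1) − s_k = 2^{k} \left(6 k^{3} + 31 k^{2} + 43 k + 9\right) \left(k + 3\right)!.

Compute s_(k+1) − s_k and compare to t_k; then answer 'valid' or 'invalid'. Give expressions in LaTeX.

s_(k+1) = 2**(k + 1)*(k + 3)*(3*k**2 + 5*k + 1)*factorial(k + 4)/(k + 5)
s_(k+1) − s_k = 2**k*(6*k**5 + 73*k**4 + 332*k**3 + 688*k**2 + 577*k + 106)*factorial(k + 3)/((k + 4)*(k + 5))
(s_(k+1) − s_k) − t_k = -2**(k + 1)*(6*k**4 + 55*k**3 + 164*k**2 + 182*k + 37)*factorial(k + 3)/((k + 4)*(k + 5))

Invalid: residual - \frac{2^{k + 1} \left(6 k^{4} + 55 k^{3} + 164 k^{2} + 182 k + 37\right) \left(k + 3\right)!}{\left(k + 4\right) \left(k + 5\right)} ≠ 0.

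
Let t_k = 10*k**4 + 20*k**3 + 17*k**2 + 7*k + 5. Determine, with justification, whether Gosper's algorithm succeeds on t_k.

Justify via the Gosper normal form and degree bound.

Step 1: r(k) = (10*k**4 + 60*k**3 + 137*k**2 + 141*k + 59)/(10*k**4 + 20*k**3 + 17*k**2 + 7*k + 5).
A = 1, B = 1, C = k**4 + 2*k**3 + 17*k**2/10 + 7*k/10 + 1/2.
Set up (1)·f(k+1) − (1)·f(k) − (k**4 + 2*k**3 + 17*k**2/10 + 7*k/10 + 1/2) = 0.
d = 5 from the (0,0,4) case.
Solving with deg f ≤ 5: f(k) = k*(2*k**4 - k**2 + 4)/10.
R(k) = B(k−1)·f(k)/C(k) = k*(2*k**4 - k**2 + 4)/(10*k**4 + 20*k**3 + 17*k**2 + 7*k + 5); s_k = R·t_k = k*(2*k**4 - k**2 + 4).
Δs = 10*k**4 + 20*k**3 + 17*k**2 + 7*k + 5, as required.

Yes. s_k = k*(2*k**4 - k**2 + 4).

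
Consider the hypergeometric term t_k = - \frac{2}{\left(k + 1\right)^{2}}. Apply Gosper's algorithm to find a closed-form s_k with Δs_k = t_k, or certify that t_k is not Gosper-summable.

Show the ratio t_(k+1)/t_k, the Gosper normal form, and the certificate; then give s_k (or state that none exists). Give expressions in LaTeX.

r(k) = (k + 1)**2/(k + 2)**2 after simplifying.
Gosper form: A/B · C(k+1)/C(k) with A=k**2 + 2*k + 1, B=k**2 + 4*k + 4, C=1.
Set up (k**2 + 2*k + 1)·f(k+1) − (k**2 + 2*k + 1)·f(k) − (1) = 0.
deg f ≤ 0 (via 2,2,0).
Write f(k) = c0. Then LHS − RHS = -1, requiring -1 = 0: contradictory. No certificate.

not Gosper-summable; s_k does not exist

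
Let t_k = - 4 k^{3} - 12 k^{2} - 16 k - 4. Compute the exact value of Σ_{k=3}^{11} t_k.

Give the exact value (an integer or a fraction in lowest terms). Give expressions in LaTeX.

t_(k+1)/t_k = (k**3 + 6*k**2 + 13*k + 9)/(k**3 + 3*k**2 + 4*k + 1).
Normal form (A,B,C) = (1, 1, k**3 + 3*k**2 + 4*k + 1).
f must satisfy (1)·f(k+1) − (1)·f(k) = k**3 + 3*k**2 + 4*k + 1.
Degrees (0,0,3) ⇒ d ≤ 4.
Coefficient equations give f(k) = k*(k**3 + 2*k**2 + 3*k - 2)/4.
So s_k = (B(k−1)f/C)·t_k = (k*(k**3 + 2*k**2 + 3*k - 2)/(4*(k**3 + 3*k**2 + 4*k + 1)))·t_k = k*(-k**3 - 2*k**2 - 3*k + 2).
Check: Δs_k = -4*k**3 - 12*k**2 - 16*k - 4. ✓
Evaluate s at k=12 and k=3: -24600 and -156; difference -24444.

Σ = -24444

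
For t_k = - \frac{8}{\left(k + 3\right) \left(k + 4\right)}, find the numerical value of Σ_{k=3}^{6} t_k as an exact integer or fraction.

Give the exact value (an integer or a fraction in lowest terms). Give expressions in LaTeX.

Ratio r(k) = (k + 3)/(k + 5).
Gosper form: A/B · C(k+1)/C(k) with A=k + 3, B=k + 5, C=1.
Key eq: (k + 3)·f(k+1) = (k + 4)·f(k) + (1).
Degrees (1,1,0) ⇒ d ≤ 1.
Solving with deg f ≤ 1: f(k) = k/3.
Certificate R = B(k−1)f/C = k*(k + 4)/3 gives s_k = -8*k/(3*k + 9).
Check: Δs_k = -8/(k**2 + 7*k + 12). ✓
Σ_(k=3)^(6) t_k = s_(7) − s_(3) = -28/15 − (-4/3) = -8/15.

Σ = -8/15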